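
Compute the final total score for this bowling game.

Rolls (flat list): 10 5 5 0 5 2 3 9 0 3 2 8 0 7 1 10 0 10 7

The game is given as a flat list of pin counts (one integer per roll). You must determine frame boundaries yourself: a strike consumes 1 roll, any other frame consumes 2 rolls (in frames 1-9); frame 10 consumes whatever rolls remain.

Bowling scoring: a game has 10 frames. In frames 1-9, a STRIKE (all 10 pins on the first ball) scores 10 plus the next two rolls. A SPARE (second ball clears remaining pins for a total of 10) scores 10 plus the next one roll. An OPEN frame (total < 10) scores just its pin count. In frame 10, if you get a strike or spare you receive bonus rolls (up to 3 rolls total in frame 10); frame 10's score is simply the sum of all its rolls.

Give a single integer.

Frame 1: STRIKE. 10 + next two rolls (5+5) = 20. Cumulative: 20
Frame 2: SPARE (5+5=10). 10 + next roll (0) = 10. Cumulative: 30
Frame 3: OPEN (0+5=5). Cumulative: 35
Frame 4: OPEN (2+3=5). Cumulative: 40
Frame 5: OPEN (9+0=9). Cumulative: 49
Frame 6: OPEN (3+2=5). Cumulative: 54
Frame 7: OPEN (8+0=8). Cumulative: 62
Frame 8: OPEN (7+1=8). Cumulative: 70
Frame 9: STRIKE. 10 + next two rolls (0+10) = 20. Cumulative: 90
Frame 10: SPARE. Sum of all frame-10 rolls (0+10+7) = 17. Cumulative: 107

Answer: 107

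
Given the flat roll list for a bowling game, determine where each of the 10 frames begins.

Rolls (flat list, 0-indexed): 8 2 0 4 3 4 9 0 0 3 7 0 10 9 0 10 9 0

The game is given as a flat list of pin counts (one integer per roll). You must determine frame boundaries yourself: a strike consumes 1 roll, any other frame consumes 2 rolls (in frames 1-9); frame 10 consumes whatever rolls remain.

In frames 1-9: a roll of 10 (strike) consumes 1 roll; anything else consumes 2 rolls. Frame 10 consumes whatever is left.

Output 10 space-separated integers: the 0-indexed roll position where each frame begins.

Answer: 0 2 4 6 8 10 12 13 15 16

Derivation:
Frame 1 starts at roll index 0: rolls=8,2 (sum=10), consumes 2 rolls
Frame 2 starts at roll index 2: rolls=0,4 (sum=4), consumes 2 rolls
Frame 3 starts at roll index 4: rolls=3,4 (sum=7), consumes 2 rolls
Frame 4 starts at roll index 6: rolls=9,0 (sum=9), consumes 2 rolls
Frame 5 starts at roll index 8: rolls=0,3 (sum=3), consumes 2 rolls
Frame 6 starts at roll index 10: rolls=7,0 (sum=7), consumes 2 rolls
Frame 7 starts at roll index 12: roll=10 (strike), consumes 1 roll
Frame 8 starts at roll index 13: rolls=9,0 (sum=9), consumes 2 rolls
Frame 9 starts at roll index 15: roll=10 (strike), consumes 1 roll
Frame 10 starts at roll index 16: 2 remaining rolls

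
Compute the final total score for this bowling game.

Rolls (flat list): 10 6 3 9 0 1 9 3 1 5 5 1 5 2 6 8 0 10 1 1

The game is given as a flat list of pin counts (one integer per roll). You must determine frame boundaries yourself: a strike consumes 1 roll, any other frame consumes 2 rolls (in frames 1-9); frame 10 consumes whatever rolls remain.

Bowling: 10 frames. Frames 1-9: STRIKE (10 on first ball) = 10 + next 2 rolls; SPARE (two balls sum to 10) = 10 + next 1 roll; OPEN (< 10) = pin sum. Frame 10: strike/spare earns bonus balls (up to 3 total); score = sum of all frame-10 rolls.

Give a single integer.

Frame 1: STRIKE. 10 + next two rolls (6+3) = 19. Cumulative: 19
Frame 2: OPEN (6+3=9). Cumulative: 28
Frame 3: OPEN (9+0=9). Cumulative: 37
Frame 4: SPARE (1+9=10). 10 + next roll (3) = 13. Cumulative: 50
Frame 5: OPEN (3+1=4). Cumulative: 54
Frame 6: SPARE (5+5=10). 10 + next roll (1) = 11. Cumulative: 65
Frame 7: OPEN (1+5=6). Cumulative: 71
Frame 8: OPEN (2+6=8). Cumulative: 79
Frame 9: OPEN (8+0=8). Cumulative: 87
Frame 10: STRIKE. Sum of all frame-10 rolls (10+1+1) = 12. Cumulative: 99

Answer: 99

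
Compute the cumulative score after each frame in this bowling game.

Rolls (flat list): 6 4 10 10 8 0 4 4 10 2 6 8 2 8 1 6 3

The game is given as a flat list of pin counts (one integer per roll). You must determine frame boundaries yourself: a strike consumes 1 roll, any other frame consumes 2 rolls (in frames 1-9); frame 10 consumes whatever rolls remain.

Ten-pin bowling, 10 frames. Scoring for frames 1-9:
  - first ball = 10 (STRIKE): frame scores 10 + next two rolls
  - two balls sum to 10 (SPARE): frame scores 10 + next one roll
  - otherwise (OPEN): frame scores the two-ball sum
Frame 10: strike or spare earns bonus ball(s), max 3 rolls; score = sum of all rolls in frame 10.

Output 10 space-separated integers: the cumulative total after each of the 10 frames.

Frame 1: SPARE (6+4=10). 10 + next roll (10) = 20. Cumulative: 20
Frame 2: STRIKE. 10 + next two rolls (10+8) = 28. Cumulative: 48
Frame 3: STRIKE. 10 + next two rolls (8+0) = 18. Cumulative: 66
Frame 4: OPEN (8+0=8). Cumulative: 74
Frame 5: OPEN (4+4=8). Cumulative: 82
Frame 6: STRIKE. 10 + next two rolls (2+6) = 18. Cumulative: 100
Frame 7: OPEN (2+6=8). Cumulative: 108
Frame 8: SPARE (8+2=10). 10 + next roll (8) = 18. Cumulative: 126
Frame 9: OPEN (8+1=9). Cumulative: 135
Frame 10: OPEN. Sum of all frame-10 rolls (6+3) = 9. Cumulative: 144

Answer: 20 48 66 74 82 100 108 126 135 144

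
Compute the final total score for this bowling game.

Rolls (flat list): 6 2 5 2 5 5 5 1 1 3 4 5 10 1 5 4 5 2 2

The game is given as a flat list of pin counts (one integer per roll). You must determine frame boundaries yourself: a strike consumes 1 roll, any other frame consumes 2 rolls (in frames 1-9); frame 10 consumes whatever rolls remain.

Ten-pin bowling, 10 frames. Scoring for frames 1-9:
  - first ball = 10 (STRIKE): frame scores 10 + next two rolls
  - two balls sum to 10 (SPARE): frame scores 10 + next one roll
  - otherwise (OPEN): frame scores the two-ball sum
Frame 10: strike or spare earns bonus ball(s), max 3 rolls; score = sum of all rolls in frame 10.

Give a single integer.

Answer: 84

Derivation:
Frame 1: OPEN (6+2=8). Cumulative: 8
Frame 2: OPEN (5+2=7). Cumulative: 15
Frame 3: SPARE (5+5=10). 10 + next roll (5) = 15. Cumulative: 30
Frame 4: OPEN (5+1=6). Cumulative: 36
Frame 5: OPEN (1+3=4). Cumulative: 40
Frame 6: OPEN (4+5=9). Cumulative: 49
Frame 7: STRIKE. 10 + next two rolls (1+5) = 16. Cumulative: 65
Frame 8: OPEN (1+5=6). Cumulative: 71
Frame 9: OPEN (4+5=9). Cumulative: 80
Frame 10: OPEN. Sum of all frame-10 rolls (2+2) = 4. Cumulative: 84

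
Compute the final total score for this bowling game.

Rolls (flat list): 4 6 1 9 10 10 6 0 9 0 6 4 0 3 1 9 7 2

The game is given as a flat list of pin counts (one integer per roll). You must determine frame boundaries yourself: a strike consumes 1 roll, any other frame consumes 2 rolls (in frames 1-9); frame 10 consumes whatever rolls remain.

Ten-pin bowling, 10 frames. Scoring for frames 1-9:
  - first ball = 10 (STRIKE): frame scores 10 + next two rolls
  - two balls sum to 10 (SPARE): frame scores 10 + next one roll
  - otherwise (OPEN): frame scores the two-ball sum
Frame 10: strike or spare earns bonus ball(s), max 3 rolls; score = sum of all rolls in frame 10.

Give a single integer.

Answer: 127

Derivation:
Frame 1: SPARE (4+6=10). 10 + next roll (1) = 11. Cumulative: 11
Frame 2: SPARE (1+9=10). 10 + next roll (10) = 20. Cumulative: 31
Frame 3: STRIKE. 10 + next two rolls (10+6) = 26. Cumulative: 57
Frame 4: STRIKE. 10 + next two rolls (6+0) = 16. Cumulative: 73
Frame 5: OPEN (6+0=6). Cumulative: 79
Frame 6: OPEN (9+0=9). Cumulative: 88
Frame 7: SPARE (6+4=10). 10 + next roll (0) = 10. Cumulative: 98
Frame 8: OPEN (0+3=3). Cumulative: 101
Frame 9: SPARE (1+9=10). 10 + next roll (7) = 17. Cumulative: 118
Frame 10: OPEN. Sum of all frame-10 rolls (7+2) = 9. Cumulative: 127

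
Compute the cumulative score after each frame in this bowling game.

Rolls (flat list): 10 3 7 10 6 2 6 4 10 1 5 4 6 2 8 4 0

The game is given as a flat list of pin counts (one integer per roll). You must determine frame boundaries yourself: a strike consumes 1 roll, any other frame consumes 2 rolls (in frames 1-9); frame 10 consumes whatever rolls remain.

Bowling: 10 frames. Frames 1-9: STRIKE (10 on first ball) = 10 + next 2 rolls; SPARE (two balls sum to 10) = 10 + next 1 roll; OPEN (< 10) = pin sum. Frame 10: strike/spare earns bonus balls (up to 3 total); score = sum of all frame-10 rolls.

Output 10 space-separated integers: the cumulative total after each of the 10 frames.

Answer: 20 40 58 66 86 102 108 120 134 138

Derivation:
Frame 1: STRIKE. 10 + next two rolls (3+7) = 20. Cumulative: 20
Frame 2: SPARE (3+7=10). 10 + next roll (10) = 20. Cumulative: 40
Frame 3: STRIKE. 10 + next two rolls (6+2) = 18. Cumulative: 58
Frame 4: OPEN (6+2=8). Cumulative: 66
Frame 5: SPARE (6+4=10). 10 + next roll (10) = 20. Cumulative: 86
Frame 6: STRIKE. 10 + next two rolls (1+5) = 16. Cumulative: 102
Frame 7: OPEN (1+5=6). Cumulative: 108
Frame 8: SPARE (4+6=10). 10 + next roll (2) = 12. Cumulative: 120
Frame 9: SPARE (2+8=10). 10 + next roll (4) = 14. Cumulative: 134
Frame 10: OPEN. Sum of all frame-10 rolls (4+0) = 4. Cumulative: 138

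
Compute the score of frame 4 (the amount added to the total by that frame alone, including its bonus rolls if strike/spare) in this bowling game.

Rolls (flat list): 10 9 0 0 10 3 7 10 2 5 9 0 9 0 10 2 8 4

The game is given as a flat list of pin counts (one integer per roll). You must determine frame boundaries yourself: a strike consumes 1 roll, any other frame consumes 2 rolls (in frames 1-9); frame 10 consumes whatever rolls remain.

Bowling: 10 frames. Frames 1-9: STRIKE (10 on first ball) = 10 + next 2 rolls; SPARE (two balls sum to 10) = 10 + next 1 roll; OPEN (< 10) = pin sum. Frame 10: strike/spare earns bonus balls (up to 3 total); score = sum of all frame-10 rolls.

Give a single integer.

Frame 1: STRIKE. 10 + next two rolls (9+0) = 19. Cumulative: 19
Frame 2: OPEN (9+0=9). Cumulative: 28
Frame 3: SPARE (0+10=10). 10 + next roll (3) = 13. Cumulative: 41
Frame 4: SPARE (3+7=10). 10 + next roll (10) = 20. Cumulative: 61
Frame 5: STRIKE. 10 + next two rolls (2+5) = 17. Cumulative: 78
Frame 6: OPEN (2+5=7). Cumulative: 85

Answer: 20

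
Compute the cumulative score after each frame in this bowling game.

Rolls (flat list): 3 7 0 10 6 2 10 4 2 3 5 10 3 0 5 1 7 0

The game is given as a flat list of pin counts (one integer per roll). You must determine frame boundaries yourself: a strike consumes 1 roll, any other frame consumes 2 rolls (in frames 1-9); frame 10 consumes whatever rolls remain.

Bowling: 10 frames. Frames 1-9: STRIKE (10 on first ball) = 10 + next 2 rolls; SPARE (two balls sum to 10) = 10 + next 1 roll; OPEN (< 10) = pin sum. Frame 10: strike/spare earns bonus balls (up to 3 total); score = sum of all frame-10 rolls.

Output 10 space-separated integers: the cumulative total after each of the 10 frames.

Answer: 10 26 34 50 56 64 77 80 86 93

Derivation:
Frame 1: SPARE (3+7=10). 10 + next roll (0) = 10. Cumulative: 10
Frame 2: SPARE (0+10=10). 10 + next roll (6) = 16. Cumulative: 26
Frame 3: OPEN (6+2=8). Cumulative: 34
Frame 4: STRIKE. 10 + next two rolls (4+2) = 16. Cumulative: 50
Frame 5: OPEN (4+2=6). Cumulative: 56
Frame 6: OPEN (3+5=8). Cumulative: 64
Frame 7: STRIKE. 10 + next two rolls (3+0) = 13. Cumulative: 77
Frame 8: OPEN (3+0=3). Cumulative: 80
Frame 9: OPEN (5+1=6). Cumulative: 86
Frame 10: OPEN. Sum of all frame-10 rolls (7+0) = 7. Cumulative: 93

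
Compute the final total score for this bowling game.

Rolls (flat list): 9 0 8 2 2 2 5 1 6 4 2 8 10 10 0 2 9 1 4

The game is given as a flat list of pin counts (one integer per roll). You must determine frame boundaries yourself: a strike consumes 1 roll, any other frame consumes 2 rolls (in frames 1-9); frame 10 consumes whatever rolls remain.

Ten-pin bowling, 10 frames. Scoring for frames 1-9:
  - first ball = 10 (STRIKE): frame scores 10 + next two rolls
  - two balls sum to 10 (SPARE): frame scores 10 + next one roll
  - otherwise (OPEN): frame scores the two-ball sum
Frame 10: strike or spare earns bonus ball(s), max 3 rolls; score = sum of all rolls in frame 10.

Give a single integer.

Frame 1: OPEN (9+0=9). Cumulative: 9
Frame 2: SPARE (8+2=10). 10 + next roll (2) = 12. Cumulative: 21
Frame 3: OPEN (2+2=4). Cumulative: 25
Frame 4: OPEN (5+1=6). Cumulative: 31
Frame 5: SPARE (6+4=10). 10 + next roll (2) = 12. Cumulative: 43
Frame 6: SPARE (2+8=10). 10 + next roll (10) = 20. Cumulative: 63
Frame 7: STRIKE. 10 + next two rolls (10+0) = 20. Cumulative: 83
Frame 8: STRIKE. 10 + next two rolls (0+2) = 12. Cumulative: 95
Frame 9: OPEN (0+2=2). Cumulative: 97
Frame 10: SPARE. Sum of all frame-10 rolls (9+1+4) = 14. Cumulative: 111

Answer: 111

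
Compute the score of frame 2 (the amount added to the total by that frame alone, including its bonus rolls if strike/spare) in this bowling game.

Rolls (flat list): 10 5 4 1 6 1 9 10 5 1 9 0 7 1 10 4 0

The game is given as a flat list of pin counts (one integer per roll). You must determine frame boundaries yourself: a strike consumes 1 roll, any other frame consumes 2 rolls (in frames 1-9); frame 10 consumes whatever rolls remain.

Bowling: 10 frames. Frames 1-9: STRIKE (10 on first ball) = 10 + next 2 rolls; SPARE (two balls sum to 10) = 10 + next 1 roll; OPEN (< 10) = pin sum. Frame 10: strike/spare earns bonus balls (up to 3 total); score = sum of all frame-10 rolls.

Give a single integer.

Answer: 9

Derivation:
Frame 1: STRIKE. 10 + next two rolls (5+4) = 19. Cumulative: 19
Frame 2: OPEN (5+4=9). Cumulative: 28
Frame 3: OPEN (1+6=7). Cumulative: 35
Frame 4: SPARE (1+9=10). 10 + next roll (10) = 20. Cumulative: 55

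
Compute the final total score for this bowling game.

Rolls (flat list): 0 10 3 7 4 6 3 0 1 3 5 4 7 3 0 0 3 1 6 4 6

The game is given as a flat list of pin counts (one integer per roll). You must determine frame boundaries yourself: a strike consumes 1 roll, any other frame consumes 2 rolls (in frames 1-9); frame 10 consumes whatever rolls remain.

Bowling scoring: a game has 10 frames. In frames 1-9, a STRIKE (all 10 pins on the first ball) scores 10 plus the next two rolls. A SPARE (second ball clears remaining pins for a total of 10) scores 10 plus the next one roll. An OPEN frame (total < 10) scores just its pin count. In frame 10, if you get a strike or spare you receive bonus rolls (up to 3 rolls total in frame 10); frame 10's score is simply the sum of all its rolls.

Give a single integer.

Answer: 86

Derivation:
Frame 1: SPARE (0+10=10). 10 + next roll (3) = 13. Cumulative: 13
Frame 2: SPARE (3+7=10). 10 + next roll (4) = 14. Cumulative: 27
Frame 3: SPARE (4+6=10). 10 + next roll (3) = 13. Cumulative: 40
Frame 4: OPEN (3+0=3). Cumulative: 43
Frame 5: OPEN (1+3=4). Cumulative: 47
Frame 6: OPEN (5+4=9). Cumulative: 56
Frame 7: SPARE (7+3=10). 10 + next roll (0) = 10. Cumulative: 66
Frame 8: OPEN (0+0=0). Cumulative: 66
Frame 9: OPEN (3+1=4). Cumulative: 70
Frame 10: SPARE. Sum of all frame-10 rolls (6+4+6) = 16. Cumulative: 86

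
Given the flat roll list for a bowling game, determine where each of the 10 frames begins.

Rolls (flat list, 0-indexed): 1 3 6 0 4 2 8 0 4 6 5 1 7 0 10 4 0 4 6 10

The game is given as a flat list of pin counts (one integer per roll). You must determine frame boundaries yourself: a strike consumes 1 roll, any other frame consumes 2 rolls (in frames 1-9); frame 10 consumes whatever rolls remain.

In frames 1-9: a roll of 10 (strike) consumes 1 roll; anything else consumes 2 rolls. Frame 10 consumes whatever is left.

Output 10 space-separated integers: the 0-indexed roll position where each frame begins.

Answer: 0 2 4 6 8 10 12 14 15 17

Derivation:
Frame 1 starts at roll index 0: rolls=1,3 (sum=4), consumes 2 rolls
Frame 2 starts at roll index 2: rolls=6,0 (sum=6), consumes 2 rolls
Frame 3 starts at roll index 4: rolls=4,2 (sum=6), consumes 2 rolls
Frame 4 starts at roll index 6: rolls=8,0 (sum=8), consumes 2 rolls
Frame 5 starts at roll index 8: rolls=4,6 (sum=10), consumes 2 rolls
Frame 6 starts at roll index 10: rolls=5,1 (sum=6), consumes 2 rolls
Frame 7 starts at roll index 12: rolls=7,0 (sum=7), consumes 2 rolls
Frame 8 starts at roll index 14: roll=10 (strike), consumes 1 roll
Frame 9 starts at roll index 15: rolls=4,0 (sum=4), consumes 2 rolls
Frame 10 starts at roll index 17: 3 remaining rolls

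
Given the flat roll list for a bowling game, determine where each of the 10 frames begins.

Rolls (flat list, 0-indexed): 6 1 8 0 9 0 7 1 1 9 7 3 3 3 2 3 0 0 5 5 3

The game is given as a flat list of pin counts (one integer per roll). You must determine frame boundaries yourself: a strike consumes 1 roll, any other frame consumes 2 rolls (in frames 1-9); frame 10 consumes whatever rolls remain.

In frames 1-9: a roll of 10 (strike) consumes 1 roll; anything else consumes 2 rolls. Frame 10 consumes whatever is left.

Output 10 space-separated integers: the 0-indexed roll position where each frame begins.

Answer: 0 2 4 6 8 10 12 14 16 18

Derivation:
Frame 1 starts at roll index 0: rolls=6,1 (sum=7), consumes 2 rolls
Frame 2 starts at roll index 2: rolls=8,0 (sum=8), consumes 2 rolls
Frame 3 starts at roll index 4: rolls=9,0 (sum=9), consumes 2 rolls
Frame 4 starts at roll index 6: rolls=7,1 (sum=8), consumes 2 rolls
Frame 5 starts at roll index 8: rolls=1,9 (sum=10), consumes 2 rolls
Frame 6 starts at roll index 10: rolls=7,3 (sum=10), consumes 2 rolls
Frame 7 starts at roll index 12: rolls=3,3 (sum=6), consumes 2 rolls
Frame 8 starts at roll index 14: rolls=2,3 (sum=5), consumes 2 rolls
Frame 9 starts at roll index 16: rolls=0,0 (sum=0), consumes 2 rolls
Frame 10 starts at roll index 18: 3 remaining rolls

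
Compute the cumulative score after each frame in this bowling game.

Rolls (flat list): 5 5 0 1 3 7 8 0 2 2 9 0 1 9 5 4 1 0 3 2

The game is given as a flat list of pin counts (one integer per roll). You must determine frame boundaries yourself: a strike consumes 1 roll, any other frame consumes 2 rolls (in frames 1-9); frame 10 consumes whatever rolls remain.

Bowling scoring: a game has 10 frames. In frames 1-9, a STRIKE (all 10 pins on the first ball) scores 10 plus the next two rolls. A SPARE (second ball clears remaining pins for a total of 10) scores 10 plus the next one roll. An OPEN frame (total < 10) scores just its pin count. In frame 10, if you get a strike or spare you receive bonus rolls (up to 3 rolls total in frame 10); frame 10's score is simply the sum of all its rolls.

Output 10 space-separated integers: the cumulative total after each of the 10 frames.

Answer: 10 11 29 37 41 50 65 74 75 80

Derivation:
Frame 1: SPARE (5+5=10). 10 + next roll (0) = 10. Cumulative: 10
Frame 2: OPEN (0+1=1). Cumulative: 11
Frame 3: SPARE (3+7=10). 10 + next roll (8) = 18. Cumulative: 29
Frame 4: OPEN (8+0=8). Cumulative: 37
Frame 5: OPEN (2+2=4). Cumulative: 41
Frame 6: OPEN (9+0=9). Cumulative: 50
Frame 7: SPARE (1+9=10). 10 + next roll (5) = 15. Cumulative: 65
Frame 8: OPEN (5+4=9). Cumulative: 74
Frame 9: OPEN (1+0=1). Cumulative: 75
Frame 10: OPEN. Sum of all frame-10 rolls (3+2) = 5. Cumulative: 80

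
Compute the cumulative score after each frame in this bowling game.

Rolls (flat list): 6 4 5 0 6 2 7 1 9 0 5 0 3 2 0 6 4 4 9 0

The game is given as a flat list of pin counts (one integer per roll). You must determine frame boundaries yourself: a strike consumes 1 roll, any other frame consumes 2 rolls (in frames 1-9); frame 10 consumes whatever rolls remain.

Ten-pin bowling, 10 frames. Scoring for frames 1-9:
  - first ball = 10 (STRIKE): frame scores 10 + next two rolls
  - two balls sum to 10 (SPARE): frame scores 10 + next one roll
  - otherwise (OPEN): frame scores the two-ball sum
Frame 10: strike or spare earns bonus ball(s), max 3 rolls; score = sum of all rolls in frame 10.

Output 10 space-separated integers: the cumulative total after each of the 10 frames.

Answer: 15 20 28 36 45 50 55 61 69 78

Derivation:
Frame 1: SPARE (6+4=10). 10 + next roll (5) = 15. Cumulative: 15
Frame 2: OPEN (5+0=5). Cumulative: 20
Frame 3: OPEN (6+2=8). Cumulative: 28
Frame 4: OPEN (7+1=8). Cumulative: 36
Frame 5: OPEN (9+0=9). Cumulative: 45
Frame 6: OPEN (5+0=5). Cumulative: 50
Frame 7: OPEN (3+2=5). Cumulative: 55
Frame 8: OPEN (0+6=6). Cumulative: 61
Frame 9: OPEN (4+4=8). Cumulative: 69
Frame 10: OPEN. Sum of all frame-10 rolls (9+0) = 9. Cumulative: 78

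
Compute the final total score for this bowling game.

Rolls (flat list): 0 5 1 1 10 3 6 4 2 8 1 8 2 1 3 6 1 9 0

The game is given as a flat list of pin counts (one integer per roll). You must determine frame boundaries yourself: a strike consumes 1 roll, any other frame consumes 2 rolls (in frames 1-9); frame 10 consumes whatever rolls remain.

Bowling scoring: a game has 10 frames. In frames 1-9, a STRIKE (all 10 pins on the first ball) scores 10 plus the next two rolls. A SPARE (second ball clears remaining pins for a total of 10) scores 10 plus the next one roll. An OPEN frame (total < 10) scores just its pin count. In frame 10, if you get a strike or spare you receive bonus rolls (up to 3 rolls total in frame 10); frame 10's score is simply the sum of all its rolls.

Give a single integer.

Frame 1: OPEN (0+5=5). Cumulative: 5
Frame 2: OPEN (1+1=2). Cumulative: 7
Frame 3: STRIKE. 10 + next two rolls (3+6) = 19. Cumulative: 26
Frame 4: OPEN (3+6=9). Cumulative: 35
Frame 5: OPEN (4+2=6). Cumulative: 41
Frame 6: OPEN (8+1=9). Cumulative: 50
Frame 7: SPARE (8+2=10). 10 + next roll (1) = 11. Cumulative: 61
Frame 8: OPEN (1+3=4). Cumulative: 65
Frame 9: OPEN (6+1=7). Cumulative: 72
Frame 10: OPEN. Sum of all frame-10 rolls (9+0) = 9. Cumulative: 81

Answer: 81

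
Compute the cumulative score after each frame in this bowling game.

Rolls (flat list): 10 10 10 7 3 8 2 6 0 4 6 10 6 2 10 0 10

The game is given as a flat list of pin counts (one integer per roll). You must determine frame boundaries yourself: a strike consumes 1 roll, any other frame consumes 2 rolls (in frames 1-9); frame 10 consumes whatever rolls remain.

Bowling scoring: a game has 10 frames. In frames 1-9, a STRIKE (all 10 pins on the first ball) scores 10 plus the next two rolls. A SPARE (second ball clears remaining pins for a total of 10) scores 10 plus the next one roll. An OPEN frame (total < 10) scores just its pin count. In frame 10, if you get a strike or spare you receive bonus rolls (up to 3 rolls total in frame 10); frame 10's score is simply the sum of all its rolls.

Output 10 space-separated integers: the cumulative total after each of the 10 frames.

Answer: 30 57 77 95 111 117 137 155 163 183

Derivation:
Frame 1: STRIKE. 10 + next two rolls (10+10) = 30. Cumulative: 30
Frame 2: STRIKE. 10 + next two rolls (10+7) = 27. Cumulative: 57
Frame 3: STRIKE. 10 + next two rolls (7+3) = 20. Cumulative: 77
Frame 4: SPARE (7+3=10). 10 + next roll (8) = 18. Cumulative: 95
Frame 5: SPARE (8+2=10). 10 + next roll (6) = 16. Cumulative: 111
Frame 6: OPEN (6+0=6). Cumulative: 117
Frame 7: SPARE (4+6=10). 10 + next roll (10) = 20. Cumulative: 137
Frame 8: STRIKE. 10 + next two rolls (6+2) = 18. Cumulative: 155
Frame 9: OPEN (6+2=8). Cumulative: 163
Frame 10: STRIKE. Sum of all frame-10 rolls (10+0+10) = 20. Cumulative: 183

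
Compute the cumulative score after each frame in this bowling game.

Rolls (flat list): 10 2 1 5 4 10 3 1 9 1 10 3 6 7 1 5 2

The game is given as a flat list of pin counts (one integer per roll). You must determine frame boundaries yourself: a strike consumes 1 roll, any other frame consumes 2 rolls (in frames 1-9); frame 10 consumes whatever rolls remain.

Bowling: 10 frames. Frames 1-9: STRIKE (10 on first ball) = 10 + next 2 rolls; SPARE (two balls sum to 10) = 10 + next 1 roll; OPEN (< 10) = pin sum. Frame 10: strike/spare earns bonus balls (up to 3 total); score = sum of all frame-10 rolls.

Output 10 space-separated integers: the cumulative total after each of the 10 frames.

Answer: 13 16 25 39 43 63 82 91 99 106

Derivation:
Frame 1: STRIKE. 10 + next two rolls (2+1) = 13. Cumulative: 13
Frame 2: OPEN (2+1=3). Cumulative: 16
Frame 3: OPEN (5+4=9). Cumulative: 25
Frame 4: STRIKE. 10 + next two rolls (3+1) = 14. Cumulative: 39
Frame 5: OPEN (3+1=4). Cumulative: 43
Frame 6: SPARE (9+1=10). 10 + next roll (10) = 20. Cumulative: 63
Frame 7: STRIKE. 10 + next two rolls (3+6) = 19. Cumulative: 82
Frame 8: OPEN (3+6=9). Cumulative: 91
Frame 9: OPEN (7+1=8). Cumulative: 99
Frame 10: OPEN. Sum of all frame-10 rolls (5+2) = 7. Cumulative: 106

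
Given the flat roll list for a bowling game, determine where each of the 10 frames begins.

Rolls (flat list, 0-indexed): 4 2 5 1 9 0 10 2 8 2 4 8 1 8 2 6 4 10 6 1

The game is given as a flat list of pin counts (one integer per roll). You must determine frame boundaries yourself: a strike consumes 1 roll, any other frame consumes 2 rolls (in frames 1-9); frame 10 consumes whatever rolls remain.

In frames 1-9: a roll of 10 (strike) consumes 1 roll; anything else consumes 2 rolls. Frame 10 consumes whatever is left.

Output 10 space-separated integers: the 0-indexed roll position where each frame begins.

Frame 1 starts at roll index 0: rolls=4,2 (sum=6), consumes 2 rolls
Frame 2 starts at roll index 2: rolls=5,1 (sum=6), consumes 2 rolls
Frame 3 starts at roll index 4: rolls=9,0 (sum=9), consumes 2 rolls
Frame 4 starts at roll index 6: roll=10 (strike), consumes 1 roll
Frame 5 starts at roll index 7: rolls=2,8 (sum=10), consumes 2 rolls
Frame 6 starts at roll index 9: rolls=2,4 (sum=6), consumes 2 rolls
Frame 7 starts at roll index 11: rolls=8,1 (sum=9), consumes 2 rolls
Frame 8 starts at roll index 13: rolls=8,2 (sum=10), consumes 2 rolls
Frame 9 starts at roll index 15: rolls=6,4 (sum=10), consumes 2 rolls
Frame 10 starts at roll index 17: 3 remaining rolls

Answer: 0 2 4 6 7 9 11 13 15 17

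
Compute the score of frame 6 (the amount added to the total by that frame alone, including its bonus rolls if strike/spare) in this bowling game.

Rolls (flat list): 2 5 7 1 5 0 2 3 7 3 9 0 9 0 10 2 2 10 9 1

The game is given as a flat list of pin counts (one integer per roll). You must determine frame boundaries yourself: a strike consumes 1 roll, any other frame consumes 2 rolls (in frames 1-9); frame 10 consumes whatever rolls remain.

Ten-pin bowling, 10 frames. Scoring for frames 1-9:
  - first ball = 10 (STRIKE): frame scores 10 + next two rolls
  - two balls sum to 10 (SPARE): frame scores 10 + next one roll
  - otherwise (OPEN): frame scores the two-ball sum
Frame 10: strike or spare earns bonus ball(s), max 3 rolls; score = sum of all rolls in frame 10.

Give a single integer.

Frame 1: OPEN (2+5=7). Cumulative: 7
Frame 2: OPEN (7+1=8). Cumulative: 15
Frame 3: OPEN (5+0=5). Cumulative: 20
Frame 4: OPEN (2+3=5). Cumulative: 25
Frame 5: SPARE (7+3=10). 10 + next roll (9) = 19. Cumulative: 44
Frame 6: OPEN (9+0=9). Cumulative: 53
Frame 7: OPEN (9+0=9). Cumulative: 62
Frame 8: STRIKE. 10 + next two rolls (2+2) = 14. Cumulative: 76

Answer: 9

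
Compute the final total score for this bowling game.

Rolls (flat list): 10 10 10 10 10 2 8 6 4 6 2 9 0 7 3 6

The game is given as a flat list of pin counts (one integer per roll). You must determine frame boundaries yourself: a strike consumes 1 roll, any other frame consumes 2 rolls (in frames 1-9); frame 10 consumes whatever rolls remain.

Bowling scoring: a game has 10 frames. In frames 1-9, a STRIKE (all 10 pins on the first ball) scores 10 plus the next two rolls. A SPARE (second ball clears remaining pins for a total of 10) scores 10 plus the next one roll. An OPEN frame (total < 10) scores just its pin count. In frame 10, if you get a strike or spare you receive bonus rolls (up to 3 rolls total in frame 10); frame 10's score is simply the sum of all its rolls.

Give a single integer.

Answer: 197

Derivation:
Frame 1: STRIKE. 10 + next two rolls (10+10) = 30. Cumulative: 30
Frame 2: STRIKE. 10 + next two rolls (10+10) = 30. Cumulative: 60
Frame 3: STRIKE. 10 + next two rolls (10+10) = 30. Cumulative: 90
Frame 4: STRIKE. 10 + next two rolls (10+2) = 22. Cumulative: 112
Frame 5: STRIKE. 10 + next two rolls (2+8) = 20. Cumulative: 132
Frame 6: SPARE (2+8=10). 10 + next roll (6) = 16. Cumulative: 148
Frame 7: SPARE (6+4=10). 10 + next roll (6) = 16. Cumulative: 164
Frame 8: OPEN (6+2=8). Cumulative: 172
Frame 9: OPEN (9+0=9). Cumulative: 181
Frame 10: SPARE. Sum of all frame-10 rolls (7+3+6) = 16. Cumulative: 197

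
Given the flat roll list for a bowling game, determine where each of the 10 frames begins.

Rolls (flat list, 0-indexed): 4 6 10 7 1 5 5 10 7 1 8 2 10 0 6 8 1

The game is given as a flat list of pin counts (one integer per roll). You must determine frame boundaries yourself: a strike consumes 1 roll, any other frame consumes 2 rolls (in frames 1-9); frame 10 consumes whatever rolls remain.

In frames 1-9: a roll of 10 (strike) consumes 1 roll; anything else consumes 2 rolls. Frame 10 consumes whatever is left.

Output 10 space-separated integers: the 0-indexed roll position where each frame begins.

Frame 1 starts at roll index 0: rolls=4,6 (sum=10), consumes 2 rolls
Frame 2 starts at roll index 2: roll=10 (strike), consumes 1 roll
Frame 3 starts at roll index 3: rolls=7,1 (sum=8), consumes 2 rolls
Frame 4 starts at roll index 5: rolls=5,5 (sum=10), consumes 2 rolls
Frame 5 starts at roll index 7: roll=10 (strike), consumes 1 roll
Frame 6 starts at roll index 8: rolls=7,1 (sum=8), consumes 2 rolls
Frame 7 starts at roll index 10: rolls=8,2 (sum=10), consumes 2 rolls
Frame 8 starts at roll index 12: roll=10 (strike), consumes 1 roll
Frame 9 starts at roll index 13: rolls=0,6 (sum=6), consumes 2 rolls
Frame 10 starts at roll index 15: 2 remaining rolls

Answer: 0 2 3 5 7 8 10 12 13 15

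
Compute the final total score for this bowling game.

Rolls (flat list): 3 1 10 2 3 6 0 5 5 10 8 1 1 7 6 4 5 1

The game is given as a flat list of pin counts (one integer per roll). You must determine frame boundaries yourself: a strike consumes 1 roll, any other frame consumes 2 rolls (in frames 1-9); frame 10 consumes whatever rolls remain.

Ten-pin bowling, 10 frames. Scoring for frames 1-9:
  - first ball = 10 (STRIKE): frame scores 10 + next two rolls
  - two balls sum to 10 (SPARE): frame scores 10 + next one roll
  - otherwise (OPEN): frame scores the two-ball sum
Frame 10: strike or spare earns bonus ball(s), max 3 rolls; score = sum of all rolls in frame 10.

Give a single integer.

Frame 1: OPEN (3+1=4). Cumulative: 4
Frame 2: STRIKE. 10 + next two rolls (2+3) = 15. Cumulative: 19
Frame 3: OPEN (2+3=5). Cumulative: 24
Frame 4: OPEN (6+0=6). Cumulative: 30
Frame 5: SPARE (5+5=10). 10 + next roll (10) = 20. Cumulative: 50
Frame 6: STRIKE. 10 + next two rolls (8+1) = 19. Cumulative: 69
Frame 7: OPEN (8+1=9). Cumulative: 78
Frame 8: OPEN (1+7=8). Cumulative: 86
Frame 9: SPARE (6+4=10). 10 + next roll (5) = 15. Cumulative: 101
Frame 10: OPEN. Sum of all frame-10 rolls (5+1) = 6. Cumulative: 107

Answer: 107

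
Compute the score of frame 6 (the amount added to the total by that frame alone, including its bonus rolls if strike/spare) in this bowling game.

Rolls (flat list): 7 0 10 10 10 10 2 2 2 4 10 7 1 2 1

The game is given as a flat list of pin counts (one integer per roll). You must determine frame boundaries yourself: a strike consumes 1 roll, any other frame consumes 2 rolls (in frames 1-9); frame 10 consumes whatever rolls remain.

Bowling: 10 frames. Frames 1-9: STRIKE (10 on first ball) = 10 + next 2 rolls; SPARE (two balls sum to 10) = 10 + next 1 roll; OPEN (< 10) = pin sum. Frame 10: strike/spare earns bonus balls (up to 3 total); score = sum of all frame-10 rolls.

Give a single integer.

Frame 1: OPEN (7+0=7). Cumulative: 7
Frame 2: STRIKE. 10 + next two rolls (10+10) = 30. Cumulative: 37
Frame 3: STRIKE. 10 + next two rolls (10+10) = 30. Cumulative: 67
Frame 4: STRIKE. 10 + next two rolls (10+2) = 22. Cumulative: 89
Frame 5: STRIKE. 10 + next two rolls (2+2) = 14. Cumulative: 103
Frame 6: OPEN (2+2=4). Cumulative: 107
Frame 7: OPEN (2+4=6). Cumulative: 113
Frame 8: STRIKE. 10 + next two rolls (7+1) = 18. Cumulative: 131

Answer: 4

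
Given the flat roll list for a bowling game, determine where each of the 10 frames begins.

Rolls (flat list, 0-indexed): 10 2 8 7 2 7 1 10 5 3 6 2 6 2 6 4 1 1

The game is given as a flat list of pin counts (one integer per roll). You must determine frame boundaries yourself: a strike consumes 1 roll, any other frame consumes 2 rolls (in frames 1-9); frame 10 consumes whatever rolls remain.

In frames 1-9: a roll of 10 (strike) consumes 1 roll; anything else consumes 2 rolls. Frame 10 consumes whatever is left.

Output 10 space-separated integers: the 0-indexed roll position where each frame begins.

Frame 1 starts at roll index 0: roll=10 (strike), consumes 1 roll
Frame 2 starts at roll index 1: rolls=2,8 (sum=10), consumes 2 rolls
Frame 3 starts at roll index 3: rolls=7,2 (sum=9), consumes 2 rolls
Frame 4 starts at roll index 5: rolls=7,1 (sum=8), consumes 2 rolls
Frame 5 starts at roll index 7: roll=10 (strike), consumes 1 roll
Frame 6 starts at roll index 8: rolls=5,3 (sum=8), consumes 2 rolls
Frame 7 starts at roll index 10: rolls=6,2 (sum=8), consumes 2 rolls
Frame 8 starts at roll index 12: rolls=6,2 (sum=8), consumes 2 rolls
Frame 9 starts at roll index 14: rolls=6,4 (sum=10), consumes 2 rolls
Frame 10 starts at roll index 16: 2 remaining rolls

Answer: 0 1 3 5 7 8 10 12 14 16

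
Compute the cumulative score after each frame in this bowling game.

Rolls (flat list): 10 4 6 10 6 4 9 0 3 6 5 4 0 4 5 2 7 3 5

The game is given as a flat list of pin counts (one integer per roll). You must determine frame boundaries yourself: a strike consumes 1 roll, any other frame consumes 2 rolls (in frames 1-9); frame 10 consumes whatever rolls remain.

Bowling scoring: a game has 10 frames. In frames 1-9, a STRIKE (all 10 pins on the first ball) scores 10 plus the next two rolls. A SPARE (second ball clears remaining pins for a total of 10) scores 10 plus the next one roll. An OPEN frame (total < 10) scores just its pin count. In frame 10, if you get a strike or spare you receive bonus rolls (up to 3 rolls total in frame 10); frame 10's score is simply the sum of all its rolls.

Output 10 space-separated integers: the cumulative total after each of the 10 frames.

Answer: 20 40 60 79 88 97 106 110 117 132

Derivation:
Frame 1: STRIKE. 10 + next two rolls (4+6) = 20. Cumulative: 20
Frame 2: SPARE (4+6=10). 10 + next roll (10) = 20. Cumulative: 40
Frame 3: STRIKE. 10 + next two rolls (6+4) = 20. Cumulative: 60
Frame 4: SPARE (6+4=10). 10 + next roll (9) = 19. Cumulative: 79
Frame 5: OPEN (9+0=9). Cumulative: 88
Frame 6: OPEN (3+6=9). Cumulative: 97
Frame 7: OPEN (5+4=9). Cumulative: 106
Frame 8: OPEN (0+4=4). Cumulative: 110
Frame 9: OPEN (5+2=7). Cumulative: 117
Frame 10: SPARE. Sum of all frame-10 rolls (7+3+5) = 15. Cumulative: 132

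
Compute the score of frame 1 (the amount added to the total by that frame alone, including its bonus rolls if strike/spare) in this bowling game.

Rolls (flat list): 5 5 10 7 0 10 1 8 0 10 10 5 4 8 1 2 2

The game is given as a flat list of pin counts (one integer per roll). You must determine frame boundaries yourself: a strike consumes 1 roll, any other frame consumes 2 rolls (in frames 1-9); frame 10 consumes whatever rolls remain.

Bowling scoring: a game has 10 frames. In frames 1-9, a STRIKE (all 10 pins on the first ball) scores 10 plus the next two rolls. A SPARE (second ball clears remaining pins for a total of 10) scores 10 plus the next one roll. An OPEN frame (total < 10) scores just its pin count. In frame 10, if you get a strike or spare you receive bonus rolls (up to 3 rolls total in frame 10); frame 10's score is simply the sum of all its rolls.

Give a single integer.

Answer: 20

Derivation:
Frame 1: SPARE (5+5=10). 10 + next roll (10) = 20. Cumulative: 20
Frame 2: STRIKE. 10 + next two rolls (7+0) = 17. Cumulative: 37
Frame 3: OPEN (7+0=7). Cumulative: 44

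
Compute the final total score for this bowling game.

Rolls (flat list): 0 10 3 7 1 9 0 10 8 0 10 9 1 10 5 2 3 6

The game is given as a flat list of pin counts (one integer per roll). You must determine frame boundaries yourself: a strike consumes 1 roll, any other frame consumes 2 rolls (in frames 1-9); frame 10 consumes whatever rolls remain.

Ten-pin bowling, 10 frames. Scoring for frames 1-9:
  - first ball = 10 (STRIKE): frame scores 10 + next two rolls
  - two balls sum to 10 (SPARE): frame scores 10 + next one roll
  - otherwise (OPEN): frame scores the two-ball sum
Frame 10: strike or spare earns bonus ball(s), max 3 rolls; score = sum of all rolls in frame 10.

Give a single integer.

Frame 1: SPARE (0+10=10). 10 + next roll (3) = 13. Cumulative: 13
Frame 2: SPARE (3+7=10). 10 + next roll (1) = 11. Cumulative: 24
Frame 3: SPARE (1+9=10). 10 + next roll (0) = 10. Cumulative: 34
Frame 4: SPARE (0+10=10). 10 + next roll (8) = 18. Cumulative: 52
Frame 5: OPEN (8+0=8). Cumulative: 60
Frame 6: STRIKE. 10 + next two rolls (9+1) = 20. Cumulative: 80
Frame 7: SPARE (9+1=10). 10 + next roll (10) = 20. Cumulative: 100
Frame 8: STRIKE. 10 + next two rolls (5+2) = 17. Cumulative: 117
Frame 9: OPEN (5+2=7). Cumulative: 124
Frame 10: OPEN. Sum of all frame-10 rolls (3+6) = 9. Cumulative: 133

Answer: 133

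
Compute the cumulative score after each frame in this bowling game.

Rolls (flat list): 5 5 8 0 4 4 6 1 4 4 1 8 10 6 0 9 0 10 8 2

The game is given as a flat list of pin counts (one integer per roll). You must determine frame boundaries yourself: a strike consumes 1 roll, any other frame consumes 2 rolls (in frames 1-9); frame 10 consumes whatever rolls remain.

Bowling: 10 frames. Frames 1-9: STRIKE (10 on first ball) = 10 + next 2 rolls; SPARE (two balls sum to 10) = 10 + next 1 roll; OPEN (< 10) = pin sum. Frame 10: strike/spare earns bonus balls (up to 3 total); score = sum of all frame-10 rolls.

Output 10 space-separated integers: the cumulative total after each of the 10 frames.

Answer: 18 26 34 41 49 58 74 80 89 109

Derivation:
Frame 1: SPARE (5+5=10). 10 + next roll (8) = 18. Cumulative: 18
Frame 2: OPEN (8+0=8). Cumulative: 26
Frame 3: OPEN (4+4=8). Cumulative: 34
Frame 4: OPEN (6+1=7). Cumulative: 41
Frame 5: OPEN (4+4=8). Cumulative: 49
Frame 6: OPEN (1+8=9). Cumulative: 58
Frame 7: STRIKE. 10 + next two rolls (6+0) = 16. Cumulative: 74
Frame 8: OPEN (6+0=6). Cumulative: 80
Frame 9: OPEN (9+0=9). Cumulative: 89
Frame 10: STRIKE. Sum of all frame-10 rolls (10+8+2) = 20. Cumulative: 109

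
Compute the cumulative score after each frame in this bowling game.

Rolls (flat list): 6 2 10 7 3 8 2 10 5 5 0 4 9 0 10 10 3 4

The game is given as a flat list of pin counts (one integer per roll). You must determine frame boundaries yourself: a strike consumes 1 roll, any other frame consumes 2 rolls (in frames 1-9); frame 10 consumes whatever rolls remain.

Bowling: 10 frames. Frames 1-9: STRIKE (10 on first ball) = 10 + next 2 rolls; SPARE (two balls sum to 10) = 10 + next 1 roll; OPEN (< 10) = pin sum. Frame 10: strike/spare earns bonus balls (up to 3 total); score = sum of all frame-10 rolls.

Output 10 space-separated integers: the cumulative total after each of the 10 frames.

Answer: 8 28 46 66 86 96 100 109 132 149

Derivation:
Frame 1: OPEN (6+2=8). Cumulative: 8
Frame 2: STRIKE. 10 + next two rolls (7+3) = 20. Cumulative: 28
Frame 3: SPARE (7+3=10). 10 + next roll (8) = 18. Cumulative: 46
Frame 4: SPARE (8+2=10). 10 + next roll (10) = 20. Cumulative: 66
Frame 5: STRIKE. 10 + next two rolls (5+5) = 20. Cumulative: 86
Frame 6: SPARE (5+5=10). 10 + next roll (0) = 10. Cumulative: 96
Frame 7: OPEN (0+4=4). Cumulative: 100
Frame 8: OPEN (9+0=9). Cumulative: 109
Frame 9: STRIKE. 10 + next two rolls (10+3) = 23. Cumulative: 132
Frame 10: STRIKE. Sum of all frame-10 rolls (10+3+4) = 17. Cumulative: 149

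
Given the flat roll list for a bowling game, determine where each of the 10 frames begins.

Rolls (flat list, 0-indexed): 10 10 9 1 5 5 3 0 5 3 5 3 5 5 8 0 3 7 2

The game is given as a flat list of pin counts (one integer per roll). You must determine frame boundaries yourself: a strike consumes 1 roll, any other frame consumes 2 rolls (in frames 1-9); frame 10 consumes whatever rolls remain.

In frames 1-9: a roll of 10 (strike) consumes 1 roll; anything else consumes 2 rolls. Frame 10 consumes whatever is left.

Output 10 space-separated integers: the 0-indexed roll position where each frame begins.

Answer: 0 1 2 4 6 8 10 12 14 16

Derivation:
Frame 1 starts at roll index 0: roll=10 (strike), consumes 1 roll
Frame 2 starts at roll index 1: roll=10 (strike), consumes 1 roll
Frame 3 starts at roll index 2: rolls=9,1 (sum=10), consumes 2 rolls
Frame 4 starts at roll index 4: rolls=5,5 (sum=10), consumes 2 rolls
Frame 5 starts at roll index 6: rolls=3,0 (sum=3), consumes 2 rolls
Frame 6 starts at roll index 8: rolls=5,3 (sum=8), consumes 2 rolls
Frame 7 starts at roll index 10: rolls=5,3 (sum=8), consumes 2 rolls
Frame 8 starts at roll index 12: rolls=5,5 (sum=10), consumes 2 rolls
Frame 9 starts at roll index 14: rolls=8,0 (sum=8), consumes 2 rolls
Frame 10 starts at roll index 16: 3 remaining rolls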